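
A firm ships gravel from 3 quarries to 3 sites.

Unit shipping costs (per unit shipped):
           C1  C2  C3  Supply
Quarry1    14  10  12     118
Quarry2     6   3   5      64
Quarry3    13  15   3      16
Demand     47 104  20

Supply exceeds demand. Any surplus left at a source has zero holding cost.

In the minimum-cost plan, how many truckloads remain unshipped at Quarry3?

An optimal plan:
  Quarry1->C2: 91 truckloads
  Quarry2->C1: 47 truckloads
  Quarry2->C2: 13 truckloads
  Quarry2->C3: 4 truckloads
  Quarry3->C3: 16 truckloads
Total cost = 1299.
Quarry3 ships 16 of its 16, leaving 0.

0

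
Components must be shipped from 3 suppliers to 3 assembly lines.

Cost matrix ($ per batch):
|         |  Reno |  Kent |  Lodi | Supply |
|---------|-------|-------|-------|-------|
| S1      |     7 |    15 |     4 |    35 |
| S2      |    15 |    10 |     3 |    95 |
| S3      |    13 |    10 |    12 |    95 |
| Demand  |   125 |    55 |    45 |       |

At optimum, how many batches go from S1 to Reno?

35

The minimum-cost plan:
  S1->Reno: 35 × $7 = $245
  S2->Kent: 50 × $10 = $500
  S2->Lodi: 45 × $3 = $135
  S3->Reno: 90 × $13 = $1170
  S3->Kent: 5 × $10 = $50
Total cost = $2100.
So S1→Reno carries 35 batches.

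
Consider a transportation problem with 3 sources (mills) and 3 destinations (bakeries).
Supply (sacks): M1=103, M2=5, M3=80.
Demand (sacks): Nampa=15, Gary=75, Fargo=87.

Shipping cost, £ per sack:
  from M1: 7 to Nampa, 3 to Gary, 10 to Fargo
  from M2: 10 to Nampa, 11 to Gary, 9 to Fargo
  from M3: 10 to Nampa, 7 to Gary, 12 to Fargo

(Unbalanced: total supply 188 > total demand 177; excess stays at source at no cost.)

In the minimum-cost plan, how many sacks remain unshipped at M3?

11

An optimal plan:
  M1–Nampa: 15 sacks
  M1–Gary: 75 sacks
  M1–Fargo: 13 sacks
  M2–Fargo: 5 sacks
  M3–Fargo: 69 sacks
Total cost = £1333.
M3 ships 69 of its 80, leaving 11.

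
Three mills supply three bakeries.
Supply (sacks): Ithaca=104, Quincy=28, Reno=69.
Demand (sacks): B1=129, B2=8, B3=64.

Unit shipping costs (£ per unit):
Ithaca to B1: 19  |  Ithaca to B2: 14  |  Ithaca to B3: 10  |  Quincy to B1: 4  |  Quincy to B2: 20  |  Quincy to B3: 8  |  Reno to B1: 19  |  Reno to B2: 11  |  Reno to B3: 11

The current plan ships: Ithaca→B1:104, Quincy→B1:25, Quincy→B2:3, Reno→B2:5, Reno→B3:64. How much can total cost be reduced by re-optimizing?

Current plan cost = 104·19 + 25·4 + 3·20 + 5·11 + 64·11 = £2895.
Optimal plan:
  Ithaca–B1: 40 × £19 = £760
  Ithaca–B3: 64 × £10 = £640
  Quincy–B1: 28 × £4 = £112
  Reno–B1: 61 × £19 = £1159
  Reno–B2: 8 × £11 = £88
Optimal cost = £2759.
Saving = 2895 − 2759 = £136.

136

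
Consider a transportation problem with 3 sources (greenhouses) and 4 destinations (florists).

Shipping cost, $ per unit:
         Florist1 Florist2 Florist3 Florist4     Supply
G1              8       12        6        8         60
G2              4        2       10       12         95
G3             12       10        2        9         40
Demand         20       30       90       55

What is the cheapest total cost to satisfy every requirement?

Optimal allocation:
  G1 to Florist3: 5 bunches
  G1 to Florist4: 55 bunches
  G2 to Florist1: 20 bunches
  G2 to Florist2: 30 bunches
  G2 to Florist3: 45 bunches
  G3 to Florist3: 40 bunches
Total cost = $1140.
(Supply check: G1 ships 60; G2 ships 95; G3 ships 40.)

1140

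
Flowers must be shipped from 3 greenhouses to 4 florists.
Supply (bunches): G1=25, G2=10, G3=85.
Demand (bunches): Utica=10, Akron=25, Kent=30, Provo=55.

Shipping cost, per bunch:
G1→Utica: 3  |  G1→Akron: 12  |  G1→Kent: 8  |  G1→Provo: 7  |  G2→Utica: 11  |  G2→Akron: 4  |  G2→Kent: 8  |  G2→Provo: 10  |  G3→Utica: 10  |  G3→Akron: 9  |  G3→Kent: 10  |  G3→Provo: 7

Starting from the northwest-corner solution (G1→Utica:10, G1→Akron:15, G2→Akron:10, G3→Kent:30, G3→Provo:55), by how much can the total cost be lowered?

75

Current plan cost = 10·3 + 15·12 + 10·4 + 30·10 + 55·7 = 935.
Optimal plan:
  G1 to Utica: 10 bunches
  G1 to Kent: 15 bunches
  G2 to Akron: 10 bunches
  G3 to Akron: 15 bunches
  G3 to Kent: 15 bunches
  G3 to Provo: 55 bunches
Optimal cost = 860.
Saving = 935 − 860 = 75.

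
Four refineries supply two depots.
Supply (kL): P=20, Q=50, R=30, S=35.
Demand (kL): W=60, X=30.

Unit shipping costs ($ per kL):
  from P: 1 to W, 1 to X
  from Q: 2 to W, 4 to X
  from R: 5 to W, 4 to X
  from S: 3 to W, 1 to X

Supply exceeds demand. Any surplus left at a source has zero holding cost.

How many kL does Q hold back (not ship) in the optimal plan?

10

An optimal plan:
  P→W: 20 × $1 = $20
  Q→W: 40 × $2 = $80
  S→X: 30 × $1 = $30
Total cost = $130.
Q ships 40 of its 50, leaving 10.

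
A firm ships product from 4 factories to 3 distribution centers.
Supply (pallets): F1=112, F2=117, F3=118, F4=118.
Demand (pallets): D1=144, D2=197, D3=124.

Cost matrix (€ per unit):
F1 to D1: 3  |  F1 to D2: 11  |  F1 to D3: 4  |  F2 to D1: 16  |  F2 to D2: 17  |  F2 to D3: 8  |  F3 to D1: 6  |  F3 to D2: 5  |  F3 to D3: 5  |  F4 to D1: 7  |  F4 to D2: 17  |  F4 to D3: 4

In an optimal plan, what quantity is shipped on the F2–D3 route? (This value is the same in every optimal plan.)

The minimum-cost plan:
  F1→D1: 112 × €3 = €336
  F2→D2: 79 × €17 = €1343
  F2→D3: 38 × €8 = €304
  F3→D2: 118 × €5 = €590
  F4→D1: 32 × €7 = €224
  F4→D3: 86 × €4 = €344
Total cost = €3141.
So F2→D3 carries 38 pallets.

38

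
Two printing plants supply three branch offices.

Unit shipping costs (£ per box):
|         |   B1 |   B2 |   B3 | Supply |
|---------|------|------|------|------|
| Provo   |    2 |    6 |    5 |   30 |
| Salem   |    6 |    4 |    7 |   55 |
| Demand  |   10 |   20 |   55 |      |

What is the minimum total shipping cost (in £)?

Optimal allocation:
  Provo–B1: 10 boxes
  Provo–B3: 20 boxes
  Salem–B2: 20 boxes
  Salem–B3: 35 boxes
Total cost = £445.

445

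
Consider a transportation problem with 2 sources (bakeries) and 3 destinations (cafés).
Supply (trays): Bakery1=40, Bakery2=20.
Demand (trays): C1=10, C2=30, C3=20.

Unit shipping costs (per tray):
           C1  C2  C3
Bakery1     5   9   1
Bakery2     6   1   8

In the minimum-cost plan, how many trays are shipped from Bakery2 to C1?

0

Solving gives:
  Bakery1->C1: 10 × 5 = 50
  Bakery1->C2: 10 × 9 = 90
  Bakery1->C3: 20 × 1 = 20
  Bakery2->C2: 20 × 1 = 20
Total cost = 180.
The route Bakery2→C1 is not used.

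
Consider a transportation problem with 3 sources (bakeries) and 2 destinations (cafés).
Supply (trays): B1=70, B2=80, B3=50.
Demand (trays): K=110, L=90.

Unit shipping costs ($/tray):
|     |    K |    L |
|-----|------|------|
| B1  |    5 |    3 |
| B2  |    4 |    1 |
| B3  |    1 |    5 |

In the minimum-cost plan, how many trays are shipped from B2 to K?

0

The minimum-cost plan:
  B1 to K: 60 × $5 = $300
  B1 to L: 10 × $3 = $30
  B2 to L: 80 × $1 = $80
  B3 to K: 50 × $1 = $50
Total cost = $460.
The route B2→K is not used.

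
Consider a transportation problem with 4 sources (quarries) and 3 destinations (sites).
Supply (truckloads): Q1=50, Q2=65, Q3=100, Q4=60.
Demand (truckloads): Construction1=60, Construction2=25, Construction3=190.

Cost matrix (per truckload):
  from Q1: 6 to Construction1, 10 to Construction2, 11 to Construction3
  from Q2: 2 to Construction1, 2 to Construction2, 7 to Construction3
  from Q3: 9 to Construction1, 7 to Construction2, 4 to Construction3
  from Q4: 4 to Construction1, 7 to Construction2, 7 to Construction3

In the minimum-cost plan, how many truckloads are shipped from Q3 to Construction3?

Optimal shipments:
  Q1 to Construction1: 20 × 6 = 120
  Q1 to Construction3: 30 × 11 = 330
  Q2 to Construction1: 40 × 2 = 80
  Q2 to Construction2: 25 × 2 = 50
  Q3 to Construction3: 100 × 4 = 400
  Q4 to Construction3: 60 × 7 = 420
Total cost = 1400.
So Q3→Construction3 carries 100 truckloads.

100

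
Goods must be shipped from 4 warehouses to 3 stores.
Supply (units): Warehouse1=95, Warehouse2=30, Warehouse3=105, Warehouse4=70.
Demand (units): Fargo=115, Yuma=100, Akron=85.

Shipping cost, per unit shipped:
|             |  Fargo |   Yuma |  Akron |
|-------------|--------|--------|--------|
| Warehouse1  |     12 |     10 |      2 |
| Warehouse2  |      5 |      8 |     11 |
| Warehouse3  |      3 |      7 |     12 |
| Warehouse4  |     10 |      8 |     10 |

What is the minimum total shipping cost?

A cheapest plan:
  Warehouse1–Yuma: 10 × 10 = 100
  Warehouse1–Akron: 85 × 2 = 170
  Warehouse2–Fargo: 10 × 5 = 50
  Warehouse2–Yuma: 20 × 8 = 160
  Warehouse3–Fargo: 105 × 3 = 315
  Warehouse4–Yuma: 70 × 8 = 560
Total = 100 + 170 + 50 + 160 + 315 + 560 = 1355.

1355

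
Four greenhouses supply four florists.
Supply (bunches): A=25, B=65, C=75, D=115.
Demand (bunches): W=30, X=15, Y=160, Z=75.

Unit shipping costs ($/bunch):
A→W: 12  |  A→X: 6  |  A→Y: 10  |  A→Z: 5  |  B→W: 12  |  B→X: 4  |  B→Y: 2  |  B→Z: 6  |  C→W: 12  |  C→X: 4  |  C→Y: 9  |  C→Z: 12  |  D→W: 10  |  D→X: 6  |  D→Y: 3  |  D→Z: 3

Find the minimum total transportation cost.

1290

One minimum-cost allocation:
  A->Z: 25 × $5 = $125
  B->Y: 65 × $2 = $130
  C->W: 30 × $12 = $360
  C->X: 15 × $4 = $60
  C->Y: 30 × $9 = $270
  D->Y: 65 × $3 = $195
  D->Z: 50 × $3 = $150
Total = 125 + 130 + 360 + 60 + 270 + 195 + 150 = $1290.
(Supply check: A ships 25; B ships 65; C ships 75; D ships 115.)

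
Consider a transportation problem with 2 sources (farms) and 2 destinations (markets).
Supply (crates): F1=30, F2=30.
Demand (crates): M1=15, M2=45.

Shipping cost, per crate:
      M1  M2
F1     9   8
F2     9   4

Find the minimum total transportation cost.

A cheapest plan:
  F1–M1: 15 × 9 = 135
  F1–M2: 15 × 8 = 120
  F2–M2: 30 × 4 = 120
Total = 135 + 120 + 120 = 375.
(Supply check: F1 ships 30; F2 ships 30.)

375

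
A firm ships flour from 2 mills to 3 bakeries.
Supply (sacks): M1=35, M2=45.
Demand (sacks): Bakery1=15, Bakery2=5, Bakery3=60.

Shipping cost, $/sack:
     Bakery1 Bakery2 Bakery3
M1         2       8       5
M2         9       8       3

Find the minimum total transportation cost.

An optimal shipping plan:
  M1 to Bakery1: 15 × $2 = $30
  M1 to Bakery2: 5 × $8 = $40
  M1 to Bakery3: 15 × $5 = $75
  M2 to Bakery3: 45 × $3 = $135
Total = 30 + 40 + 75 + 135 = $280.

280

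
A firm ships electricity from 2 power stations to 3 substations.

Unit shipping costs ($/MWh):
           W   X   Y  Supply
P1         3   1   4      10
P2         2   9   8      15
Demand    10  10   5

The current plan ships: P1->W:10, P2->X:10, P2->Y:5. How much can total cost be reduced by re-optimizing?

90

Current plan cost = 10·3 + 10·9 + 5·8 = $160.
Optimal plan:
  P1→X: 10 × $1 = $10
  P2→W: 10 × $2 = $20
  P2→Y: 5 × $8 = $40
Optimal cost = $70.
Saving = 160 − 70 = $90.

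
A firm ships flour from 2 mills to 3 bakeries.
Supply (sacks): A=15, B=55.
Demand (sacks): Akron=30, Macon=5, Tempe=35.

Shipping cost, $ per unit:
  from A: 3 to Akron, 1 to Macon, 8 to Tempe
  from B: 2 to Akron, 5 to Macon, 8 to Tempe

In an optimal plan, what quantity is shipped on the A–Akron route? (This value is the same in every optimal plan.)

Solving gives:
  A->Macon: 5 sacks
  A->Tempe: 10 sacks
  B->Akron: 30 sacks
  B->Tempe: 25 sacks
Total cost = $345.
The route A→Akron is not used.

0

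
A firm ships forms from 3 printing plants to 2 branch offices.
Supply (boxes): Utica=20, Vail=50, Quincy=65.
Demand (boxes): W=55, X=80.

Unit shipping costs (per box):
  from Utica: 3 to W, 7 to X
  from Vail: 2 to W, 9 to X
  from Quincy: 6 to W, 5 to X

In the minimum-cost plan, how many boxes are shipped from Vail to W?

Solving gives:
  Utica–W: 5 × 3 = 15
  Utica–X: 15 × 7 = 105
  Vail–W: 50 × 2 = 100
  Quincy–X: 65 × 5 = 325
Total cost = 545.
So Vail→W carries 50 boxes.

50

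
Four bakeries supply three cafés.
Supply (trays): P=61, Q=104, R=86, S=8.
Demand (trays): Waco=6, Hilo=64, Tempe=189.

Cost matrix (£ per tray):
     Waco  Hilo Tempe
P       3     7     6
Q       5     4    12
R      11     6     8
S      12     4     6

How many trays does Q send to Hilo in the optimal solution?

64

Solving gives:
  P to Tempe: 61 × £6 = £366
  Q to Waco: 6 × £5 = £30
  Q to Hilo: 64 × £4 = £256
  Q to Tempe: 34 × £12 = £408
  R to Tempe: 86 × £8 = £688
  S to Tempe: 8 × £6 = £48
Total cost = £1796.
So Q→Hilo carries 64 trays.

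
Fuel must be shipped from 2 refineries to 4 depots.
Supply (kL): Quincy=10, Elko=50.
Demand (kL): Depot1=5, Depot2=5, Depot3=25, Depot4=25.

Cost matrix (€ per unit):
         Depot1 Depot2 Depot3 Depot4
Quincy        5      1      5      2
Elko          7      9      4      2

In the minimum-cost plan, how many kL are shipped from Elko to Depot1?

Solving gives:
  Quincy->Depot1: 5 × €5 = €25
  Quincy->Depot2: 5 × €1 = €5
  Elko->Depot3: 25 × €4 = €100
  Elko->Depot4: 25 × €2 = €50
Total cost = €180.
The route Elko→Depot1 is not used.

0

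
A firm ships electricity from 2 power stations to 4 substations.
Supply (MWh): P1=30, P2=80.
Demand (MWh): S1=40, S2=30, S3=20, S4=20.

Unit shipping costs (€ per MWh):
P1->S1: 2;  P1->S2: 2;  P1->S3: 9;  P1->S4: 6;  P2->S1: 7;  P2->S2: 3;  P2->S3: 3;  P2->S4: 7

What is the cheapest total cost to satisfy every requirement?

An optimal shipping plan:
  P1->S1: 30 × €2 = €60
  P2->S1: 10 × €7 = €70
  P2->S2: 30 × €3 = €90
  P2->S3: 20 × €3 = €60
  P2->S4: 20 × €7 = €140
Total = 60 + 70 + 90 + 60 + 140 = €420.

420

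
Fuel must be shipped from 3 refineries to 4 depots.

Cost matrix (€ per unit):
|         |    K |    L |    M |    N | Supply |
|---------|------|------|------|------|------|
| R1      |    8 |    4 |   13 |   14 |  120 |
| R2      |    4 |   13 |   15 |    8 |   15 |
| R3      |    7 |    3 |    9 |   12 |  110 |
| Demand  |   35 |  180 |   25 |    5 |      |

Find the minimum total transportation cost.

1140

A cheapest plan:
  R1 to L: 120 × €4 = €480
  R2 to K: 10 × €4 = €40
  R2 to N: 5 × €8 = €40
  R3 to K: 25 × €7 = €175
  R3 to L: 60 × €3 = €180
  R3 to M: 25 × €9 = €225
Total = 480 + 40 + 40 + 175 + 180 + 225 = €1140.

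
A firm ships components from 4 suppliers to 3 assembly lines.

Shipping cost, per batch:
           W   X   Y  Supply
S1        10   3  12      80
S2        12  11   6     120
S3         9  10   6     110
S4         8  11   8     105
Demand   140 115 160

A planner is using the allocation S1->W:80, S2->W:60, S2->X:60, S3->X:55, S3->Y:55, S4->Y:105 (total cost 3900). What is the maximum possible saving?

1195

Current plan cost = 80·10 + 60·12 + 60·11 + 55·10 + 55·6 + 105·8 = 3900.
Optimal plan:
  S1 to X: 80 × 3 = 240
  S2 to Y: 120 × 6 = 720
  S3 to W: 35 × 9 = 315
  S3 to X: 35 × 10 = 350
  S3 to Y: 40 × 6 = 240
  S4 to W: 105 × 8 = 840
Optimal cost = 2705.
Saving = 3900 − 2705 = 1195.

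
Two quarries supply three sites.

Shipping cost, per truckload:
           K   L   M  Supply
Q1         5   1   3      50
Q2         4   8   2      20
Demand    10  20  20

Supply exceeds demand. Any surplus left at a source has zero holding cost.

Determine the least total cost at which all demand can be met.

110

An optimal shipping plan:
  Q1→K: 10 × 5 = 50
  Q1→L: 20 × 1 = 20
  Q2→M: 20 × 2 = 40
Total = 50 + 20 + 40 = 110.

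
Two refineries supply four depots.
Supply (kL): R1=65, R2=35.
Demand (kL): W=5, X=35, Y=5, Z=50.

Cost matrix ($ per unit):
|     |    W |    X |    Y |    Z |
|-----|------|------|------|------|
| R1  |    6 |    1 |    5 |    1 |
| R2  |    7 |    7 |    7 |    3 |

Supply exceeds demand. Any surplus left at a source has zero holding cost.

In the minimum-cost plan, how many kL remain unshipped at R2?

5

Minimum-cost shipments:
  R1–X: 35 × $1 = $35
  R1–Y: 5 × $5 = $25
  R1–Z: 25 × $1 = $25
  R2–W: 5 × $7 = $35
  R2–Z: 25 × $3 = $75
Total cost = $195.
R2 ships 30 of its 35, leaving 5.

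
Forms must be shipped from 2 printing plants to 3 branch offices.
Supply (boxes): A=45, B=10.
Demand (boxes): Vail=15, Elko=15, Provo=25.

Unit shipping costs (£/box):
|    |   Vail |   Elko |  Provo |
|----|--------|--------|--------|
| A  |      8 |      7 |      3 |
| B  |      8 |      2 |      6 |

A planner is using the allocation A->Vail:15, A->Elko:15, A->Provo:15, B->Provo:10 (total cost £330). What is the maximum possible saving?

80

Current plan cost = 15·8 + 15·7 + 15·3 + 10·6 = £330.
Optimal plan:
  A to Vail: 15 × £8 = £120
  A to Elko: 5 × £7 = £35
  A to Provo: 25 × £3 = £75
  B to Elko: 10 × £2 = £20
Optimal cost = £250.
Saving = 330 − 250 = £80.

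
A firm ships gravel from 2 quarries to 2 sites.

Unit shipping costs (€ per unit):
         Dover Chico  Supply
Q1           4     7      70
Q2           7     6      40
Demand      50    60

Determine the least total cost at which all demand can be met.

A cheapest plan:
  Q1→Dover: 50 truckloads
  Q1→Chico: 20 truckloads
  Q2→Chico: 40 truckloads
Total cost = €580.

580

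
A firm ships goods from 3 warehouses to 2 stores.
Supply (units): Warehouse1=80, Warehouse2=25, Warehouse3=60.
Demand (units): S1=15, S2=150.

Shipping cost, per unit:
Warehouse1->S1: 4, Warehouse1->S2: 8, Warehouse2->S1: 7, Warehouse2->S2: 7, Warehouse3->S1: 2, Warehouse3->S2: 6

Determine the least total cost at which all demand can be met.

Optimal allocation:
  Warehouse1 to S1: 15 units
  Warehouse1 to S2: 65 units
  Warehouse2 to S2: 25 units
  Warehouse3 to S2: 60 units
Total cost = 1115.
(Supply check: Warehouse1 ships 80; Warehouse2 ships 25; Warehouse3 ships 60.)

1115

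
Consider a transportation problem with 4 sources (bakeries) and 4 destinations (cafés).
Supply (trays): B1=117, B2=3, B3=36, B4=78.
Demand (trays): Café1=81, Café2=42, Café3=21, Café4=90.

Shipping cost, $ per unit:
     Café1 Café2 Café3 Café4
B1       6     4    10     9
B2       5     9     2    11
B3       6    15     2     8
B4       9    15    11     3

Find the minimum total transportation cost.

1023

An optimal shipping plan:
  B1–Café1: 75 trays
  B1–Café2: 42 trays
  B2–Café1: 3 trays
  B3–Café1: 3 trays
  B3–Café3: 21 trays
  B3–Café4: 12 trays
  B4–Café4: 78 trays
Total cost = $1023.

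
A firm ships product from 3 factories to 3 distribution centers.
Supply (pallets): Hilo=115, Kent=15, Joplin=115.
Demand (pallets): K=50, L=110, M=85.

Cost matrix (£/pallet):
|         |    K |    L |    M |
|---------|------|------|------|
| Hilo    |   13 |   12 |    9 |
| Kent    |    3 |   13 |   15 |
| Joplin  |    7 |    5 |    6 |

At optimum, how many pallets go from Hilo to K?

Solving gives:
  Hilo→K: 30 × £13 = £390
  Hilo→M: 85 × £9 = £765
  Kent→K: 15 × £3 = £45
  Joplin→K: 5 × £7 = £35
  Joplin→L: 110 × £5 = £550
Total cost = £1785.
So Hilo→K carries 30 pallets.

30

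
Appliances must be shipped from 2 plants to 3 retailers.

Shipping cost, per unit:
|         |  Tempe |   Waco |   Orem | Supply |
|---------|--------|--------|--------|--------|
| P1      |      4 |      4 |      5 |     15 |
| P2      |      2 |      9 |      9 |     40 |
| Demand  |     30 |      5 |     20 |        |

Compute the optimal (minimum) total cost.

A cheapest plan:
  P1->Waco: 5 × 4 = 20
  P1->Orem: 10 × 5 = 50
  P2->Tempe: 30 × 2 = 60
  P2->Orem: 10 × 9 = 90
Total = 20 + 50 + 60 + 90 = 220.
(Supply check: P1 ships 15; P2 ships 40.)

220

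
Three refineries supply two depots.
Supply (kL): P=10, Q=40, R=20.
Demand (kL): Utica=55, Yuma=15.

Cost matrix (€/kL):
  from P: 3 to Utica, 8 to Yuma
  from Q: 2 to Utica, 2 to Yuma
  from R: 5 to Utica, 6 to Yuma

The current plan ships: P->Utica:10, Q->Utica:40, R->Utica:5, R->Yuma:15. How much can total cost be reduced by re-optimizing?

15

Current plan cost = 10·3 + 40·2 + 5·5 + 15·6 = €225.
Optimal plan:
  P->Utica: 10 × €3 = €30
  Q->Utica: 25 × €2 = €50
  Q->Yuma: 15 × €2 = €30
  R->Utica: 20 × €5 = €100
Optimal cost = €210.
Saving = 225 − 210 = €15.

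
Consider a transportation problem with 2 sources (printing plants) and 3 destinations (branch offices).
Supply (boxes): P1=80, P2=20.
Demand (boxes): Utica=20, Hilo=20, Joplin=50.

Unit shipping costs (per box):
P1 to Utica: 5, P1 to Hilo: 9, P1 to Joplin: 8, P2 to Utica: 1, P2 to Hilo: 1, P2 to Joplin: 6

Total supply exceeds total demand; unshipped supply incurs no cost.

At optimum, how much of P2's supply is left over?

Minimum-cost shipments:
  P1→Utica: 20 × 5 = 100
  P1→Joplin: 50 × 8 = 400
  P2→Hilo: 20 × 1 = 20
Total cost = 520.
P2 ships 20 of its 20, leaving 0.

0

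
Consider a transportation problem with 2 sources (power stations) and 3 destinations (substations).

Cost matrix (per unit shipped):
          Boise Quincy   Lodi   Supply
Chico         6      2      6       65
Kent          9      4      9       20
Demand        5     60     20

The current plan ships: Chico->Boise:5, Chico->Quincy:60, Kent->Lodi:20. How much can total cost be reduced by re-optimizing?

20

Current plan cost = 5·6 + 60·2 + 20·9 = 330.
Optimal plan:
  Chico->Boise: 5 MWh
  Chico->Quincy: 40 MWh
  Chico->Lodi: 20 MWh
  Kent->Quincy: 20 MWh
Optimal cost = 310.
Saving = 330 − 310 = 20.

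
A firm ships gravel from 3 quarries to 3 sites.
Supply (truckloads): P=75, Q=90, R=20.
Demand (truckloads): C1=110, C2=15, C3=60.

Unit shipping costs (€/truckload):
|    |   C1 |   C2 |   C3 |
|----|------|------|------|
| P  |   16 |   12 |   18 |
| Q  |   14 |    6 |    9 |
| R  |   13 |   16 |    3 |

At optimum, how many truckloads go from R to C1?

0

Optimal shipments:
  P->C1: 75 × €16 = €1200
  Q->C1: 35 × €14 = €490
  Q->C2: 15 × €6 = €90
  Q->C3: 40 × €9 = €360
  R->C3: 20 × €3 = €60
Total cost = €2200.
The route R→C1 is not used.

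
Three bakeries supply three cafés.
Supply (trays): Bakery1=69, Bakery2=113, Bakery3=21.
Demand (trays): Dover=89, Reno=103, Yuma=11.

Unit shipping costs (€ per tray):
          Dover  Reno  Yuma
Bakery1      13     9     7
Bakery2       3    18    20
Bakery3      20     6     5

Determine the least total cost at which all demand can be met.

1424

An optimal shipping plan:
  Bakery1–Reno: 58 × €9 = €522
  Bakery1–Yuma: 11 × €7 = €77
  Bakery2–Dover: 89 × €3 = €267
  Bakery2–Reno: 24 × €18 = €432
  Bakery3–Reno: 21 × €6 = €126
Total = 522 + 77 + 267 + 432 + 126 = €1424.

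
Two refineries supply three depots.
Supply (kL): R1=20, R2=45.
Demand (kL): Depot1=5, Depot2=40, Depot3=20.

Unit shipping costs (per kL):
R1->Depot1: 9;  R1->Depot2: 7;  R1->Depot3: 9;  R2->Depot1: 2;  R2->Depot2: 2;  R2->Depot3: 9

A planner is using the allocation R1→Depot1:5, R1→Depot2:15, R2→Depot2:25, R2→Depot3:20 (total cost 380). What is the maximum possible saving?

110

Current plan cost = 5·9 + 15·7 + 25·2 + 20·9 = 380.
Optimal plan:
  R1–Depot3: 20 kL
  R2–Depot1: 5 kL
  R2–Depot2: 40 kL
Optimal cost = 270.
Saving = 380 − 270 = 110.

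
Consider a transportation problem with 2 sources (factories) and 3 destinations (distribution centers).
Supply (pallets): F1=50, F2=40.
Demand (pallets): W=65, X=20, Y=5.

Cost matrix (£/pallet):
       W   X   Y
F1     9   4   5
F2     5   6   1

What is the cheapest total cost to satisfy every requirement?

530

A cheapest plan:
  F1–W: 25 pallets
  F1–X: 20 pallets
  F1–Y: 5 pallets
  F2–W: 40 pallets
Total cost = £530.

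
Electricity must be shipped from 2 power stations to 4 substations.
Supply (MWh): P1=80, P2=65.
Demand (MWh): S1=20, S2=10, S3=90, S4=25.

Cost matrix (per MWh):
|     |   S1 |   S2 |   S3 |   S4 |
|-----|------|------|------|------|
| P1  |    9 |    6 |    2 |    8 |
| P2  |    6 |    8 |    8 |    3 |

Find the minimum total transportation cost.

515

A cheapest plan:
  P1->S3: 80 × 2 = 160
  P2->S1: 20 × 6 = 120
  P2->S2: 10 × 8 = 80
  P2->S3: 10 × 8 = 80
  P2->S4: 25 × 3 = 75
Total = 160 + 120 + 80 + 80 + 75 = 515.
(Supply check: P1 ships 80; P2 ships 65.)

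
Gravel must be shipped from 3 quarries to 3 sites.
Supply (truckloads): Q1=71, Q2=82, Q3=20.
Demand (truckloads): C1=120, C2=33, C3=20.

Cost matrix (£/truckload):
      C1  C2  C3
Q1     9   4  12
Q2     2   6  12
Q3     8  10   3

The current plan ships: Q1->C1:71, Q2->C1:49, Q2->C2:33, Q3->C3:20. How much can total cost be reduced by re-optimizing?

Current plan cost = 71·9 + 49·2 + 33·6 + 20·3 = £995.
Optimal plan:
  Q1 to C1: 38 × £9 = £342
  Q1 to C2: 33 × £4 = £132
  Q2 to C1: 82 × £2 = £164
  Q3 to C3: 20 × £3 = £60
Optimal cost = £698.
Saving = 995 − 698 = £297.

297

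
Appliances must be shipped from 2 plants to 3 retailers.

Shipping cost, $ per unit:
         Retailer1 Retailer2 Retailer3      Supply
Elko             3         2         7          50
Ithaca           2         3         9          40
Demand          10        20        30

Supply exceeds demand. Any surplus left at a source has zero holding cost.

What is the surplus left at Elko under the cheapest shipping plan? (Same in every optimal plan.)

An optimal plan:
  Elko–Retailer2: 20 units
  Elko–Retailer3: 30 units
  Ithaca–Retailer1: 10 units
Total cost = $270.
Elko ships 50 of its 50, leaving 0.

0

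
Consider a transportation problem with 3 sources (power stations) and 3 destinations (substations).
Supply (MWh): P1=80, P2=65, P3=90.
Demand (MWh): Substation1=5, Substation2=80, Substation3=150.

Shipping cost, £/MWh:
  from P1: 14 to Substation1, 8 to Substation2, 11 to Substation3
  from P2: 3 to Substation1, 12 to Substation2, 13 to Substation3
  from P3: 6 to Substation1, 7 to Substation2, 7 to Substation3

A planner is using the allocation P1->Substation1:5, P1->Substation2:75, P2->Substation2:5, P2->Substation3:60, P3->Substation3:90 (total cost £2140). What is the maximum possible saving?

75

Current plan cost = 5·14 + 75·8 + 5·12 + 60·13 + 90·7 = £2140.
Optimal plan:
  P1->Substation2: 80 × £8 = £640
  P2->Substation1: 5 × £3 = £15
  P2->Substation3: 60 × £13 = £780
  P3->Substation3: 90 × £7 = £630
Optimal cost = £2065.
Saving = 2140 − 2065 = £75.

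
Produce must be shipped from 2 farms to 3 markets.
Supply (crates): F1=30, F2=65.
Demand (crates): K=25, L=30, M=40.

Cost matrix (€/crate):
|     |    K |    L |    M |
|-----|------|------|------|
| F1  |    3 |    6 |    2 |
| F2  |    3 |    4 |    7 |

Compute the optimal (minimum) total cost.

325

An optimal shipping plan:
  F1→M: 30 × €2 = €60
  F2→K: 25 × €3 = €75
  F2→L: 30 × €4 = €120
  F2→M: 10 × €7 = €70
Total = 60 + 75 + 120 + 70 = €325.
(Supply check: F1 ships 30; F2 ships 65.)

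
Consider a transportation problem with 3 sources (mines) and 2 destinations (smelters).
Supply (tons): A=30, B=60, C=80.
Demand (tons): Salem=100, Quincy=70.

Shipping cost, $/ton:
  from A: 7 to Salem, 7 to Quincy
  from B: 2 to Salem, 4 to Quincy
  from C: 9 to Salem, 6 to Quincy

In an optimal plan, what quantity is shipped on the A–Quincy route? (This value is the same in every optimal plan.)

0

Optimal shipments:
  A–Salem: 30 × $7 = $210
  B–Salem: 60 × $2 = $120
  C–Salem: 10 × $9 = $90
  C–Quincy: 70 × $6 = $420
Total cost = $840.
The route A→Quincy is not used.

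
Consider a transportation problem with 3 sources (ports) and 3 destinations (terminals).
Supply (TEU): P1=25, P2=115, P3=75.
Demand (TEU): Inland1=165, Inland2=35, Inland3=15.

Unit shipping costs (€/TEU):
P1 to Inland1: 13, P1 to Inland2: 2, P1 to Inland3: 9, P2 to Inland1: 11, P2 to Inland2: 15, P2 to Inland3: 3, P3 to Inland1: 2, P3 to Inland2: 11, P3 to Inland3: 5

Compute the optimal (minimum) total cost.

Optimal allocation:
  P1 to Inland2: 25 TEU
  P2 to Inland1: 90 TEU
  P2 to Inland2: 10 TEU
  P2 to Inland3: 15 TEU
  P3 to Inland1: 75 TEU
Total cost = €1385.

1385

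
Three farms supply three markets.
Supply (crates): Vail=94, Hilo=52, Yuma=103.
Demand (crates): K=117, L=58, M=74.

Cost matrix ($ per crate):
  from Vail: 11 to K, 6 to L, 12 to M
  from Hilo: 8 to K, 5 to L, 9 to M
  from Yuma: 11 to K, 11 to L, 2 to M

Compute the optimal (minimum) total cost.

An optimal shipping plan:
  Vail to K: 36 × $11 = $396
  Vail to L: 58 × $6 = $348
  Hilo to K: 52 × $8 = $416
  Yuma to K: 29 × $11 = $319
  Yuma to M: 74 × $2 = $148
Total = 396 + 348 + 416 + 319 + 148 = $1627.

1627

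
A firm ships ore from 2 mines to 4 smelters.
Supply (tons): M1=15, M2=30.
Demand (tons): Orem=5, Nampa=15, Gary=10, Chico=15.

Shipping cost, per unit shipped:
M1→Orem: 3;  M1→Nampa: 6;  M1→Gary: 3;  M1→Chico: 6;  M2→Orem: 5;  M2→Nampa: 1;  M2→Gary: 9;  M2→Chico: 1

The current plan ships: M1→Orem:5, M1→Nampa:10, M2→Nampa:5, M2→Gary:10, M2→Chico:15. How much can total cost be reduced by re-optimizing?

Current plan cost = 5·3 + 10·6 + 5·1 + 10·9 + 15·1 = 185.
Optimal plan:
  M1 to Orem: 5 × 3 = 15
  M1 to Gary: 10 × 3 = 30
  M2 to Nampa: 15 × 1 = 15
  M2 to Chico: 15 × 1 = 15
Optimal cost = 75.
Saving = 185 − 75 = 110.

110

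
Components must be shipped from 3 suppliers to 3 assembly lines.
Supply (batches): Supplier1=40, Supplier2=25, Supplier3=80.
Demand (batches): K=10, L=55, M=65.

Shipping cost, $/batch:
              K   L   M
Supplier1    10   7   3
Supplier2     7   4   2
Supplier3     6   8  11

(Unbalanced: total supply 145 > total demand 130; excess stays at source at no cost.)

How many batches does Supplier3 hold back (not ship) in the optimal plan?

Minimum-cost shipments:
  Supplier1–M: 40 batches
  Supplier2–M: 25 batches
  Supplier3–K: 10 batches
  Supplier3–L: 55 batches
Total cost = $670.
Supplier3 ships 65 of its 80, leaving 15.

15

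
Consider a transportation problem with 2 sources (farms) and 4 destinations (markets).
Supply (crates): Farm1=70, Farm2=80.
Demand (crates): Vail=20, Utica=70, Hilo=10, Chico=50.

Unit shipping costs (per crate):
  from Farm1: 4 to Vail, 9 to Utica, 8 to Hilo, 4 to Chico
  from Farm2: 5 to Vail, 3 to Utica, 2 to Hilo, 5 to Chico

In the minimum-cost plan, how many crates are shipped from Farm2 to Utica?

The minimum-cost plan:
  Farm1->Vail: 20 × 4 = 80
  Farm1->Chico: 50 × 4 = 200
  Farm2->Utica: 70 × 3 = 210
  Farm2->Hilo: 10 × 2 = 20
Total cost = 510.
So Farm2→Utica carries 70 crates.

70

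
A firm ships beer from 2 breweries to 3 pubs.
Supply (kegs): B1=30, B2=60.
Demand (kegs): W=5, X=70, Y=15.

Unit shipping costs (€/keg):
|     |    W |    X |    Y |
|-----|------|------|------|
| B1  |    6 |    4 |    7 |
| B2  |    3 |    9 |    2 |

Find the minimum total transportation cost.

525

A cheapest plan:
  B1–X: 30 × €4 = €120
  B2–W: 5 × €3 = €15
  B2–X: 40 × €9 = €360
  B2–Y: 15 × €2 = €30
Total = 120 + 15 + 360 + 30 = €525.
(Supply check: B1 ships 30; B2 ships 60.)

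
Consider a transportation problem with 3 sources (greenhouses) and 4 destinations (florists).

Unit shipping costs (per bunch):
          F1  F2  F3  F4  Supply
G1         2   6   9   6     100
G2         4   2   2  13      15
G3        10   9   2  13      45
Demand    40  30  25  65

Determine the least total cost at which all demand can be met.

Optimal allocation:
  G1 to F1: 40 × 2 = 80
  G1 to F4: 60 × 6 = 360
  G2 to F2: 15 × 2 = 30
  G3 to F2: 15 × 9 = 135
  G3 to F3: 25 × 2 = 50
  G3 to F4: 5 × 13 = 65
Total = 80 + 360 + 30 + 135 + 50 + 65 = 720.
(Supply check: G1 ships 100; G2 ships 15; G3 ships 45.)

720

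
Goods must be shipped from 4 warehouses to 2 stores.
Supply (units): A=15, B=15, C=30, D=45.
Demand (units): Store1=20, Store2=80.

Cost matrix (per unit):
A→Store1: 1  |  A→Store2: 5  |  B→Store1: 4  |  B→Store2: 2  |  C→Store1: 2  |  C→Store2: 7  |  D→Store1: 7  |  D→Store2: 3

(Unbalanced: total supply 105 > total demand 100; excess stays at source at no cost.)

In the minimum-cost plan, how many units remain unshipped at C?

Minimum-cost shipments:
  A to Store2: 15 units
  B to Store2: 15 units
  C to Store1: 20 units
  C to Store2: 5 units
  D to Store2: 45 units
Total cost = 315.
C ships 25 of its 30, leaving 5.

5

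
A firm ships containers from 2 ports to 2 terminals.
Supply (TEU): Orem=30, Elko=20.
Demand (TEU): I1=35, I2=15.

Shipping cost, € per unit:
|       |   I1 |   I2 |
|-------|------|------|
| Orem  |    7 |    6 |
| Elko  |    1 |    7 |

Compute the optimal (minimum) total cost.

215

Optimal allocation:
  Orem to I1: 15 × €7 = €105
  Orem to I2: 15 × €6 = €90
  Elko to I1: 20 × €1 = €20
Total = 105 + 90 + 20 = €215.
(Supply check: Orem ships 30; Elko ships 20.)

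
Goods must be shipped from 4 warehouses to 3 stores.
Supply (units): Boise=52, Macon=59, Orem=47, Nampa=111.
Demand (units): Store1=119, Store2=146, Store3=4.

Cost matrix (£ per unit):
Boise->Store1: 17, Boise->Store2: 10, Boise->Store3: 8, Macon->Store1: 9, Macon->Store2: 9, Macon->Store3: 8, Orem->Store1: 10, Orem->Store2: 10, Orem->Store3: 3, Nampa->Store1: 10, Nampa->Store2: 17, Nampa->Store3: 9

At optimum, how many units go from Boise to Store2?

52

Optimal shipments:
  Boise–Store2: 52 × £10 = £520
  Macon–Store2: 59 × £9 = £531
  Orem–Store1: 8 × £10 = £80
  Orem–Store2: 35 × £10 = £350
  Orem–Store3: 4 × £3 = £12
  Nampa–Store1: 111 × £10 = £1110
Total cost = £2603.
So Boise→Store2 carries 52 units.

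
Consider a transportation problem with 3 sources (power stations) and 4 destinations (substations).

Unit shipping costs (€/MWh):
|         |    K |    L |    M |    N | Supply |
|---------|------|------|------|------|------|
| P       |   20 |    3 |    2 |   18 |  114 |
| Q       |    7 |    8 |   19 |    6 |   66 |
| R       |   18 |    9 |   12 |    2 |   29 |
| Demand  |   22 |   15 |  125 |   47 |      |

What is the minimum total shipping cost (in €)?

844

Optimal allocation:
  P–M: 114 × €2 = €228
  Q–K: 22 × €7 = €154
  Q–L: 15 × €8 = €120
  Q–N: 29 × €6 = €174
  R–M: 11 × €12 = €132
  R–N: 18 × €2 = €36
Total = 228 + 154 + 120 + 174 + 132 + 36 = €844.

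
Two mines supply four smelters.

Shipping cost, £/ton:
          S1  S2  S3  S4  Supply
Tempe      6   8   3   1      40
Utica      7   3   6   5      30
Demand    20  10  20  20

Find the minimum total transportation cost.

250

One minimum-cost allocation:
  Tempe->S3: 20 × £3 = £60
  Tempe->S4: 20 × £1 = £20
  Utica->S1: 20 × £7 = £140
  Utica->S2: 10 × £3 = £30
Total = 60 + 20 + 140 + 30 = £250.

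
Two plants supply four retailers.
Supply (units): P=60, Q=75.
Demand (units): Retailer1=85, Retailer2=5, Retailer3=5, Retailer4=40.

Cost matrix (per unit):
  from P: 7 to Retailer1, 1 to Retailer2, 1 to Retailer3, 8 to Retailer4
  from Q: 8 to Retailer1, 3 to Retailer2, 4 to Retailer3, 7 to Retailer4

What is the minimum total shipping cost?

920

Optimal allocation:
  P→Retailer1: 50 × 7 = 350
  P→Retailer2: 5 × 1 = 5
  P→Retailer3: 5 × 1 = 5
  Q→Retailer1: 35 × 8 = 280
  Q→Retailer4: 40 × 7 = 280
Total = 350 + 5 + 5 + 280 + 280 = 920.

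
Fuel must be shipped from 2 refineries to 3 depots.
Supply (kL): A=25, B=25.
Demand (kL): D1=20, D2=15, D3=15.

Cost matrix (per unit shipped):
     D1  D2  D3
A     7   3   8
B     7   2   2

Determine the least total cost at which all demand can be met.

A cheapest plan:
  A to D1: 20 × 7 = 140
  A to D2: 5 × 3 = 15
  B to D2: 10 × 2 = 20
  B to D3: 15 × 2 = 30
Total = 140 + 15 + 20 + 30 = 205.

205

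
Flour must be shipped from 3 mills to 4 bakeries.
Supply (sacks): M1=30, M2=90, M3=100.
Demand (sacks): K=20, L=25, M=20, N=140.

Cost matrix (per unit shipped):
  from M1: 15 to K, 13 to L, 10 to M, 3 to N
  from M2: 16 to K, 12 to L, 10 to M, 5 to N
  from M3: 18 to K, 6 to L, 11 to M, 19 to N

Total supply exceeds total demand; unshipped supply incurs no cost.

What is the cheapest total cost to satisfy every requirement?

An optimal shipping plan:
  M1 to N: 30 × 3 = 90
  M2 to N: 90 × 5 = 450
  M3 to K: 20 × 18 = 360
  M3 to L: 25 × 6 = 150
  M3 to M: 20 × 11 = 220
  M3 to N: 20 × 19 = 380
Total = 90 + 450 + 360 + 150 + 220 + 380 = 1650.
(Supply check: M1 ships 30; M2 ships 90; M3 ships 85.)

1650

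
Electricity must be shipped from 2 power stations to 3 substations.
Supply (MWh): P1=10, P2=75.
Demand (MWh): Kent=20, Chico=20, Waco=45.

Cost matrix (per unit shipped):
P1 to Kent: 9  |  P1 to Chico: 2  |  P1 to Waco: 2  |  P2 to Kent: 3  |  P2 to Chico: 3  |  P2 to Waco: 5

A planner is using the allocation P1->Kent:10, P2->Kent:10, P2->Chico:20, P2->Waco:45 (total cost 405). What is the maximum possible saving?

90

Current plan cost = 10·9 + 10·3 + 20·3 + 45·5 = 405.
Optimal plan:
  P1–Waco: 10 × 2 = 20
  P2–Kent: 20 × 3 = 60
  P2–Chico: 20 × 3 = 60
  P2–Waco: 35 × 5 = 175
Optimal cost = 315.
Saving = 405 − 315 = 90.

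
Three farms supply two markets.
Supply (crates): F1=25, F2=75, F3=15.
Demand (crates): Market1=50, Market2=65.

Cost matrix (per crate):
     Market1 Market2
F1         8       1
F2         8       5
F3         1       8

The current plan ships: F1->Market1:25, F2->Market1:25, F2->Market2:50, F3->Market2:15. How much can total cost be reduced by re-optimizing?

250

Current plan cost = 25·8 + 25·8 + 50·5 + 15·8 = 770.
Optimal plan:
  F1 to Market2: 25 × 1 = 25
  F2 to Market1: 35 × 8 = 280
  F2 to Market2: 40 × 5 = 200
  F3 to Market1: 15 × 1 = 15
Optimal cost = 520.
Saving = 770 − 520 = 250.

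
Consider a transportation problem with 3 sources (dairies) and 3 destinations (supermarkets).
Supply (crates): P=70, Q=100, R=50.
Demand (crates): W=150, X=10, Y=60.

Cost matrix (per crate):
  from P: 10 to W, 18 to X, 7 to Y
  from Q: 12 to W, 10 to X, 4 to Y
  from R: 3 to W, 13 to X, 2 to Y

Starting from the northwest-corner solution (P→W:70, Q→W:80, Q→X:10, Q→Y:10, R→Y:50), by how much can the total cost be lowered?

Current plan cost = 70·10 + 80·12 + 10·10 + 10·4 + 50·2 = 1900.
Optimal plan:
  P–W: 70 crates
  Q–W: 30 crates
  Q–X: 10 crates
  Q–Y: 60 crates
  R–W: 50 crates
Optimal cost = 1550.
Saving = 1900 − 1550 = 350.

350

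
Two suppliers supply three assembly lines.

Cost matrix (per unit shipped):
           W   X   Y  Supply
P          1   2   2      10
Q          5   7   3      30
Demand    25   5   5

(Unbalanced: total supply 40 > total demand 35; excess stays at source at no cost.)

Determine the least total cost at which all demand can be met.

130

One minimum-cost allocation:
  P->W: 5 batches
  P->X: 5 batches
  Q->W: 20 batches
  Q->Y: 5 batches
Total cost = 130.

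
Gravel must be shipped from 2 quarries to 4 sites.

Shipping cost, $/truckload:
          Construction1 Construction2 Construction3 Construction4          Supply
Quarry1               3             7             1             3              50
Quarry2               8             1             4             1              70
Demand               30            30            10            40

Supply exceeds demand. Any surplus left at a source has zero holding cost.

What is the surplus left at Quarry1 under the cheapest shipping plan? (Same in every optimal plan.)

10

An optimal plan:
  Quarry1->Construction1: 30 truckloads
  Quarry1->Construction3: 10 truckloads
  Quarry2->Construction2: 30 truckloads
  Quarry2->Construction4: 40 truckloads
Total cost = $170.
Quarry1 ships 40 of its 50, leaving 10.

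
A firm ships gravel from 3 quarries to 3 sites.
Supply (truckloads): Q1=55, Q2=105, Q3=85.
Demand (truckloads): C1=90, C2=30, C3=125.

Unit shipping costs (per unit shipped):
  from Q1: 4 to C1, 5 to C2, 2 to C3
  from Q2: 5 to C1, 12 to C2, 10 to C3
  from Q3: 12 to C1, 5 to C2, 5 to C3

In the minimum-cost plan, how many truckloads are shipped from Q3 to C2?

30

Solving gives:
  Q1–C3: 55 × 2 = 110
  Q2–C1: 90 × 5 = 450
  Q2–C3: 15 × 10 = 150
  Q3–C2: 30 × 5 = 150
  Q3–C3: 55 × 5 = 275
Total cost = 1135.
So Q3→C2 carries 30 truckloads.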